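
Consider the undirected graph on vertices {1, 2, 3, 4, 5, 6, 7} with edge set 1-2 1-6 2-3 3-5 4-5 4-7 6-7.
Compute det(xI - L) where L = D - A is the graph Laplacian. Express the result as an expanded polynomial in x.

Each diagonal entry of L is the vertex degree and each off-diagonal entry is -1 where an edge is present, 0 otherwise; in the order [1, 2, 3, 4, 5, 6, 7] the diagonal is [2, 2, 2, 2, 2, 2, 2]. Computing det(xI - L) by cofactor expansion (or equivalently via sum-over-permutations) gives x^7 - 14x^6 + 77x^5 - 210x^4 + 294x^3 - 196x^2 + 49x. The constant term is 0 because L is singular (the all-ones vector lies in its kernel). The largest eigenvalue, 3.8019, is at most the vertex count 7.

x^7 - 14x^6 + 77x^5 - 210x^4 + 294x^3 - 196x^2 + 49x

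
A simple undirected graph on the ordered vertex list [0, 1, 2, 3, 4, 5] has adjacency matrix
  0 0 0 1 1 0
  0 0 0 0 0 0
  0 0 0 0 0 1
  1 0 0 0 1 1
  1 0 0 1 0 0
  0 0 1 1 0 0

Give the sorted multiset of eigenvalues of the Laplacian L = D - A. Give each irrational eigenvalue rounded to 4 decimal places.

Reading degrees in the order [0, 1, 2, 3, 4, 5] gives [2, 0, 1, 3, 2, 2]; set D = diag(2, 0, 1, 3, 2, 2) and form L = D - A. The multiplicity of 0 as a Laplacian eigenvalue equals the number of connected components. The 2 zero eigenvalues correspond to the 2 connected components. There are 2 zeros in the spectrum, matching the 2 components.

[0, 0, 0.5188, 2.3111, 3, 4.1701]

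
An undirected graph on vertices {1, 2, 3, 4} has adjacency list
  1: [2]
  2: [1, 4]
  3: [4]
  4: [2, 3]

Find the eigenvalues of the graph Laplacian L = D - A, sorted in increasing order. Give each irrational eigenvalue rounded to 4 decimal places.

[0, 0.5858, 2, 3.4142]

Each diagonal entry of L is the vertex degree and each off-diagonal entry is -1 where an edge is present, 0 otherwise; in the order [1, 2, 3, 4] the diagonal is [1, 2, 1, 2]. L is symmetric positive semidefinite, so every eigenvalue is real and nonnegative. The single zero eigenvalue shows the graph is connected. The largest eigenvalue, 3.4142, is at most the vertex count 4. There is one zero in the spectrum, matching the 1 component.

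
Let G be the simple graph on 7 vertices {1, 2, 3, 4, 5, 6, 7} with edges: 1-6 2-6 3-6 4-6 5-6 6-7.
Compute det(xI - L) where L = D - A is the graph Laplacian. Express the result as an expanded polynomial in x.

x^7 - 12x^6 + 45x^5 - 80x^4 + 75x^3 - 36x^2 + 7x

Each diagonal entry of L is the vertex degree and each off-diagonal entry is -1 where an edge is present, 0 otherwise; in the order [1, 2, 3, 4, 5, 6, 7] the diagonal is [1, 1, 1, 1, 1, 6, 1]. L has integer entries, so p(x) = det(xI - L) has integer coefficients. Expanding the determinant yields x^7 - 12x^6 + 45x^5 - 80x^4 + 75x^3 - 36x^2 + 7x. The coefficient of x^6 equals -trace(L) = -12, matching the sum of degrees. By the matrix-tree theorem the graph has (1/7) * product of the nonzero eigenvalues = 1 spanning tree. The largest eigenvalue, 7, is at most the vertex count 7.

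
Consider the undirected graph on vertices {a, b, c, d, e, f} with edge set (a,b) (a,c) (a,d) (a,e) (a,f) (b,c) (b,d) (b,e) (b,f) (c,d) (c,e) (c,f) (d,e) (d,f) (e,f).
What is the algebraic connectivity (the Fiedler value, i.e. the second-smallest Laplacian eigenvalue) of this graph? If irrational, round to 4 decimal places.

6

Each diagonal entry of L is the vertex degree and each off-diagonal entry is -1 where an edge is present, 0 otherwise; in the order [a, b, c, d, e, f] the diagonal is [5, 5, 5, 5, 5, 5]. The smallest Laplacian eigenvalue is always 0. The next one, lambda_2 = 6, measures how hard the graph is to disconnect: larger values mean better connectivity. The largest eigenvalue, 6, is at most the vertex count 6.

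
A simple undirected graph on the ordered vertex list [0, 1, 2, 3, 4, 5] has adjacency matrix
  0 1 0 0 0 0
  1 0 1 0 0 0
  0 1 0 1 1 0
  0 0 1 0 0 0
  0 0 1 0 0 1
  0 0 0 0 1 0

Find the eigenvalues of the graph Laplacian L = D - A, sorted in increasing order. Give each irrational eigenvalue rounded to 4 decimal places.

[0, 0.3820, 0.6972, 2, 2.6180, 4.3028]

Each diagonal entry of L is the vertex degree and each off-diagonal entry is -1 where an edge is present, 0 otherwise; in the order [0, 1, 2, 3, 4, 5] the diagonal is [1, 2, 3, 1, 2, 1]. The multiplicity of 0 as a Laplacian eigenvalue equals the number of connected components. The single zero eigenvalue shows the graph is connected. The eigenvalues sum to 10, which equals trace(L) = 2|E|.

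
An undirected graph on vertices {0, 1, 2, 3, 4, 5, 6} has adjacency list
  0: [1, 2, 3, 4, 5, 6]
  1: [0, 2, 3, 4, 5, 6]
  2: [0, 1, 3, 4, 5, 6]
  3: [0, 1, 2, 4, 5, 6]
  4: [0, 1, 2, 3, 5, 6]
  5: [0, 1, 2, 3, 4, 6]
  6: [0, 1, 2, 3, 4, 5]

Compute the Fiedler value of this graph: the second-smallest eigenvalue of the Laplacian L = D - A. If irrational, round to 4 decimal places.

Reading degrees in the order [0, 1, 2, 3, 4, 5, 6] gives [6, 6, 6, 6, 6, 6, 6]; set D = diag(6, 6, 6, 6, 6, 6, 6) and form L = D - A. Computing the eigenvalues of L and sorting gives [0, 7, 7, 7, 7, 7, 7]. The Fiedler value lambda_2 = 7 is strictly positive, so the graph is connected. By the matrix-tree theorem the graph has (1/7) * product of the nonzero eigenvalues = 16807 spanning trees. The largest eigenvalue, 7, is at most the vertex count 7.

7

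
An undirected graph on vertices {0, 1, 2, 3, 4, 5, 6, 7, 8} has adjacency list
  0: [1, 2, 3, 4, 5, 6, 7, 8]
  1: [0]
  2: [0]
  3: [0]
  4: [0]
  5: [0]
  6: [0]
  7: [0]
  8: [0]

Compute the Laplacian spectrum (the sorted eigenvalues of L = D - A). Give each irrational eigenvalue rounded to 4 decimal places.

Each diagonal entry of L is the vertex degree and each off-diagonal entry is -1 where an edge is present, 0 otherwise; in the order [0, 1, 2, 3, 4, 5, 6, 7, 8] the diagonal is [8, 1, 1, 1, 1, 1, 1, 1, 1]. L is symmetric positive semidefinite, so every eigenvalue is real and nonnegative. By the matrix-tree theorem the graph has (1/9) * product of the nonzero eigenvalues = 1 spanning tree.

[0, 1, 1, 1, 1, 1, 1, 1, 9]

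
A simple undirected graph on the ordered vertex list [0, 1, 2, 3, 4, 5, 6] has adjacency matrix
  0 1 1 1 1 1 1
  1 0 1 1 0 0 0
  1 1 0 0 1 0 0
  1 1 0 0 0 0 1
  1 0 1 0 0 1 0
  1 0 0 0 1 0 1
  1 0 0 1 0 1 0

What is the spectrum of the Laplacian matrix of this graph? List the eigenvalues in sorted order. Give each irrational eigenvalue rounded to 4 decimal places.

With the vertex order [0, 1, 2, 3, 4, 5, 6], the degrees are [6, 3, 3, 3, 3, 3, 3], giving D = diag(6, 3, 3, 3, 3, 3, 3) and L = D - A. The multiplicity of 0 as a Laplacian eigenvalue equals the number of connected components. The eigenvalues sum to 24, which equals trace(L) = 2|E|.

[0, 2, 2, 4, 4, 5, 7]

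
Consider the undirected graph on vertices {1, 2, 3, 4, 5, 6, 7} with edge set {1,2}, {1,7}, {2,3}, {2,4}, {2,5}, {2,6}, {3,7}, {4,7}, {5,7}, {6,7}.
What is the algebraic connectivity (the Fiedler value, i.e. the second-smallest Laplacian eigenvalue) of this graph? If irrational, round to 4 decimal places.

2

Reading degrees in the order [1, 2, 3, 4, 5, 6, 7] gives [2, 5, 2, 2, 2, 2, 5]; set D = diag(2, 5, 2, 2, 2, 2, 5) and form L = D - A. The smallest Laplacian eigenvalue is always 0. The next one, lambda_2 = 2, measures how hard the graph is to disconnect: larger values mean better connectivity. The largest eigenvalue, 7, is at most the vertex count 7.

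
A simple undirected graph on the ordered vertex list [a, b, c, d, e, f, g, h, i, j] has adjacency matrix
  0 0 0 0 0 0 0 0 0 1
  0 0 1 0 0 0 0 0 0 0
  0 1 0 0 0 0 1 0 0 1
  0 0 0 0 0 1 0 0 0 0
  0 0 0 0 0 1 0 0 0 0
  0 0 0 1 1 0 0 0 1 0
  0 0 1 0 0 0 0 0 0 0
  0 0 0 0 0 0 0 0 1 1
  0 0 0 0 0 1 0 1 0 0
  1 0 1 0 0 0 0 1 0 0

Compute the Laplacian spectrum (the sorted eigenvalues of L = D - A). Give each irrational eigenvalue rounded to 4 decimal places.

With the vertex order [a, b, c, d, e, f, g, h, i, j], the degrees are [1, 1, 3, 1, 1, 3, 1, 2, 2, 3], giving D = diag(1, 1, 3, 1, 1, 3, 1, 2, 2, 3) and L = D - A. Since every row of L sums to 0, the all-ones vector is in the kernel and 0 is an eigenvalue. The single zero eigenvalue shows the graph is connected. By the matrix-tree theorem the graph has (1/10) * product of the nonzero eigenvalues = 1 spanning tree.

[0, 0.1338, 0.5188, 1, 1, 1, 2.3111, 3.2108, 4.1701, 4.6554]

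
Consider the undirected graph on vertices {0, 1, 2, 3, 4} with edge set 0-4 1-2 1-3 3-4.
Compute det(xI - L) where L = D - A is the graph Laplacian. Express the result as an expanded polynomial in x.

Reading degrees in the order [0, 1, 2, 3, 4] gives [1, 2, 1, 2, 2]; set D = diag(1, 2, 1, 2, 2) and form L = D - A. L has integer entries, so p(x) = det(xI - L) has integer coefficients. Expanding the determinant yields x^5 - 8x^4 + 21x^3 - 20x^2 + 5x. The coefficient of x^4 equals -trace(L) = -8, matching the sum of degrees.

x^5 - 8x^4 + 21x^3 - 20x^2 + 5x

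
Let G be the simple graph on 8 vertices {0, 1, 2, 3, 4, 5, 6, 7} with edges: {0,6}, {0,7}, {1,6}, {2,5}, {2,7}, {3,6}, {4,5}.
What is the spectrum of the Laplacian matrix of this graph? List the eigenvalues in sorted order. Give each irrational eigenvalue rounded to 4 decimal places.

Reading degrees in the order [0, 1, 2, 3, 4, 5, 6, 7] gives [2, 1, 2, 1, 1, 2, 3, 2]; set D = diag(2, 1, 2, 1, 1, 2, 3, 2) and form L = D - A. L is symmetric positive semidefinite, so every eigenvalue is real and nonnegative. The single zero eigenvalue shows the graph is connected. The eigenvalues sum to 14, which equals trace(L) = 2|E|. The largest eigenvalue, 4.2332, is at most the vertex count 8.

[0, 0.1667, 0.7276, 1, 1.6353, 2.6729, 3.5643, 4.2332]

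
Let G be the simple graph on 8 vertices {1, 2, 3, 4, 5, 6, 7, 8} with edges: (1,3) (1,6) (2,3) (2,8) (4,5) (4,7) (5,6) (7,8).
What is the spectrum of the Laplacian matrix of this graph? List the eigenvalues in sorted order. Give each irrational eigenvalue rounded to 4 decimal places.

[0, 0.5858, 0.5858, 2, 2, 3.4142, 3.4142, 4]

Each diagonal entry of L is the vertex degree and each off-diagonal entry is -1 where an edge is present, 0 otherwise; in the order [1, 2, 3, 4, 5, 6, 7, 8] the diagonal is [2, 2, 2, 2, 2, 2, 2, 2]. Diagonalising L (or applying a numerical eigensolver to the 8x8 matrix) gives the spectrum above. By the matrix-tree theorem the graph has (1/8) * product of the nonzero eigenvalues = 8 spanning trees.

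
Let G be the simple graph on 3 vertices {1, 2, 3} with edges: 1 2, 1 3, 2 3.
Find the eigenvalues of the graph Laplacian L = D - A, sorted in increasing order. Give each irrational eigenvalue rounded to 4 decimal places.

[0, 3, 3]

With the vertex order [1, 2, 3], the degrees are [2, 2, 2], giving D = diag(2, 2, 2) and L = D - A. L is symmetric positive semidefinite, so every eigenvalue is real and nonnegative. The single zero eigenvalue shows the graph is connected. There is one zero in the spectrum, matching the 1 component. By the matrix-tree theorem the graph has (1/3) * product of the nonzero eigenvalues = 3 spanning trees.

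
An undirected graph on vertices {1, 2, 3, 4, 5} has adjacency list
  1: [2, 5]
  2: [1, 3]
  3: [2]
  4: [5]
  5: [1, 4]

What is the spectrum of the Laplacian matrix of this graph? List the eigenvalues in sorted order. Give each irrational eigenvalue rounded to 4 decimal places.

[0, 0.3820, 1.3820, 2.6180, 3.6180]

Reading degrees in the order [1, 2, 3, 4, 5] gives [2, 2, 1, 1, 2]; set D = diag(2, 2, 1, 1, 2) and form L = D - A. L is symmetric positive semidefinite, so every eigenvalue is real and nonnegative. The single zero eigenvalue shows the graph is connected. The largest eigenvalue, 3.6180, is at most the vertex count 5.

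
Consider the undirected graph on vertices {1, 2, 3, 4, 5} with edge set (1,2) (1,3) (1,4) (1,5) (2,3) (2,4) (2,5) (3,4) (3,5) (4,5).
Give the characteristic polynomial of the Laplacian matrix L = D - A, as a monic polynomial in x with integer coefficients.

x^5 - 20x^4 + 150x^3 - 500x^2 + 625x

With the vertex order [1, 2, 3, 4, 5], the degrees are [4, 4, 4, 4, 4], giving D = diag(4, 4, 4, 4, 4) and L = D - A. L has integer entries, so p(x) = det(xI - L) has integer coefficients. Expanding the determinant yields x^5 - 20x^4 + 150x^3 - 500x^2 + 625x. The coefficient of x^4 equals -trace(L) = -20, matching the sum of degrees.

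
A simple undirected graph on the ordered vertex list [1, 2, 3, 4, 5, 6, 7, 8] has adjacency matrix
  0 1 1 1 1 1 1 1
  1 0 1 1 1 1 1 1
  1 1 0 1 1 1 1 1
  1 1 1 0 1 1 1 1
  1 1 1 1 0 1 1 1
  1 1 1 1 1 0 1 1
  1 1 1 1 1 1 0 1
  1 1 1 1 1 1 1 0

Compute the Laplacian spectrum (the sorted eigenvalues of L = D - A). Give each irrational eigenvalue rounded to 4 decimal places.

[0, 8, 8, 8, 8, 8, 8, 8]

With the vertex order [1, 2, 3, 4, 5, 6, 7, 8], the degrees are [7, 7, 7, 7, 7, 7, 7, 7], giving D = diag(7, 7, 7, 7, 7, 7, 7, 7) and L = D - A. The multiplicity of 0 as a Laplacian eigenvalue equals the number of connected components. The single zero eigenvalue shows the graph is connected. The largest eigenvalue, 8, is at most the vertex count 8.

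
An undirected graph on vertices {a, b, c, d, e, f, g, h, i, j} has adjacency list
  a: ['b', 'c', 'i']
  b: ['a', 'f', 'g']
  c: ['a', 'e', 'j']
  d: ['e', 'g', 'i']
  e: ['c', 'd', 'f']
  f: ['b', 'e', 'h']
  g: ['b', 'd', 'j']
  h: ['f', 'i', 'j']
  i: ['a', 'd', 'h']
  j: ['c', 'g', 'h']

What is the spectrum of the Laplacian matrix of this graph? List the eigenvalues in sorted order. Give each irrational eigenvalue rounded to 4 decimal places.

[0, 2, 2, 2, 2, 2, 5, 5, 5, 5]

Reading degrees in the order [a, b, c, d, e, f, g, h, i, j] gives [3, 3, 3, 3, 3, 3, 3, 3, 3, 3]; set D = diag(3, 3, 3, 3, 3, 3, 3, 3, 3, 3) and form L = D - A. L is symmetric positive semidefinite, so every eigenvalue is real and nonnegative. There is one zero in the spectrum, matching the 1 component. The eigenvalues sum to 30, which equals trace(L) = 2|E|.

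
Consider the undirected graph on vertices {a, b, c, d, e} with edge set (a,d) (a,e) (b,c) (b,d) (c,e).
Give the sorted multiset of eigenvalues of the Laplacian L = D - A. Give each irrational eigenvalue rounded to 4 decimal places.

[0, 1.3820, 1.3820, 3.6180, 3.6180]

Each diagonal entry of L is the vertex degree and each off-diagonal entry is -1 where an edge is present, 0 otherwise; in the order [a, b, c, d, e] the diagonal is [2, 2, 2, 2, 2]. The multiplicity of 0 as a Laplacian eigenvalue equals the number of connected components. By the matrix-tree theorem the graph has (1/5) * product of the nonzero eigenvalues = 5 spanning trees. The eigenvalues sum to 10, which equals trace(L) = 2|E|.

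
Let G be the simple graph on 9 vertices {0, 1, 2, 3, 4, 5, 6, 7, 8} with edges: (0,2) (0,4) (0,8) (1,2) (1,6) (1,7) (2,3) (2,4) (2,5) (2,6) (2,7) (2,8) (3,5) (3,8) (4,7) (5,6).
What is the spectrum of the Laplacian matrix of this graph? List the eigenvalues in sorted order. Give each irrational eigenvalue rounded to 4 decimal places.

Each diagonal entry of L is the vertex degree and each off-diagonal entry is -1 where an edge is present, 0 otherwise; in the order [0, 1, 2, 3, 4, 5, 6, 7, 8] the diagonal is [3, 3, 8, 3, 3, 3, 3, 3, 3]. The multiplicity of 0 as a Laplacian eigenvalue equals the number of connected components.

[0, 1.5858, 1.5858, 3, 3, 4.4142, 4.4142, 5, 9]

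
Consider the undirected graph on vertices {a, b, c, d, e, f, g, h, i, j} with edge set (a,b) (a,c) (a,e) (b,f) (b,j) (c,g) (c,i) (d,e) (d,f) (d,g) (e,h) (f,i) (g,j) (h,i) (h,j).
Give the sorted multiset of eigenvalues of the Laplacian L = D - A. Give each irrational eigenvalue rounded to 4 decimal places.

Each diagonal entry of L is the vertex degree and each off-diagonal entry is -1 where an edge is present, 0 otherwise; in the order [a, b, c, d, e, f, g, h, i, j] the diagonal is [3, 3, 3, 3, 3, 3, 3, 3, 3, 3]. L is symmetric positive semidefinite, so every eigenvalue is real and nonnegative. The eigenvalues sum to 30, which equals trace(L) = 2|E|.

[0, 2, 2, 2, 2, 2, 5, 5, 5, 5]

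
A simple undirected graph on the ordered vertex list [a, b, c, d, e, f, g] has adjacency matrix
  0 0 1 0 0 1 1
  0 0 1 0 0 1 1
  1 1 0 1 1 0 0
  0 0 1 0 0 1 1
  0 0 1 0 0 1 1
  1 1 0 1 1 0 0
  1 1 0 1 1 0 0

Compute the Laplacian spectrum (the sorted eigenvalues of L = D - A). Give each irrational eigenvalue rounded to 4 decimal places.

Each diagonal entry of L is the vertex degree and each off-diagonal entry is -1 where an edge is present, 0 otherwise; in the order [a, b, c, d, e, f, g] the diagonal is [3, 3, 4, 3, 3, 4, 4]. L is symmetric positive semidefinite, so every eigenvalue is real and nonnegative. By the matrix-tree theorem the graph has (1/7) * product of the nonzero eigenvalues = 432 spanning trees.

[0, 3, 3, 3, 4, 4, 7]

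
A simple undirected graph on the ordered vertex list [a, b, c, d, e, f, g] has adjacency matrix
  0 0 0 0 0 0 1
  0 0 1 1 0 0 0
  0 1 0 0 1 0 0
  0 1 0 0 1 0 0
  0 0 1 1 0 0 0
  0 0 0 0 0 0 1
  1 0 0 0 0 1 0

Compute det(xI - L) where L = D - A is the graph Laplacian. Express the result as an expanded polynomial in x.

With the vertex order [a, b, c, d, e, f, g], the degrees are [1, 2, 2, 2, 2, 1, 2], giving D = diag(1, 2, 2, 2, 2, 1, 2) and L = D - A. The eigenvalues of L are [0, 0, 1, 2, 2, 3, 4]; the characteristic polynomial is the product of (x - lambda_i), which multiplies out to x^7 - 12x^6 + 55x^5 - 120x^4 + 124x^3 - 48x^2. Since p(0) = det(-L) = 0, x divides p(x). The eigenvalues sum to 12, which equals trace(L) = 2|E|.

x^7 - 12x^6 + 55x^5 - 120x^4 + 124x^3 - 48x^2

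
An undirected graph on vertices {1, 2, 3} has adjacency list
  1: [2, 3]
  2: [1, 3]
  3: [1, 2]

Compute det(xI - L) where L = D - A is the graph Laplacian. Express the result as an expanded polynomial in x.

With the vertex order [1, 2, 3], the degrees are [2, 2, 2], giving D = diag(2, 2, 2) and L = D - A. Computing det(xI - L) by cofactor expansion (or equivalently via sum-over-permutations) gives x^3 - 6x^2 + 9x. Since p(0) = det(-L) = 0, x divides p(x). The largest eigenvalue, 3, is at most the vertex count 3.

x^3 - 6x^2 + 9x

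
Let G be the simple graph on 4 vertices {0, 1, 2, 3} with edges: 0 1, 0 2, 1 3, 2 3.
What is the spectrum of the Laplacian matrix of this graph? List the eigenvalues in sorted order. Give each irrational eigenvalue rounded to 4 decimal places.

[0, 2, 2, 4]

Reading degrees in the order [0, 1, 2, 3] gives [2, 2, 2, 2]; set D = diag(2, 2, 2, 2) and form L = D - A. Diagonalising L (or applying a numerical eigensolver to the 4x4 matrix) gives the spectrum above. The single zero eigenvalue shows the graph is connected. The eigenvalues sum to 8, which equals trace(L) = 2|E|.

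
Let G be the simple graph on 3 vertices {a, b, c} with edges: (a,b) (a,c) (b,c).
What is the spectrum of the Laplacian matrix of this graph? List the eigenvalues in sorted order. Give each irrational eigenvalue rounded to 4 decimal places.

Each diagonal entry of L is the vertex degree and each off-diagonal entry is -1 where an edge is present, 0 otherwise; in the order [a, b, c] the diagonal is [2, 2, 2]. Diagonalising L (or applying a numerical eigensolver to the 3x3 matrix) gives the spectrum above. The single zero eigenvalue shows the graph is connected. The eigenvalues sum to 6, which equals trace(L) = 2|E|.

[0, 3, 3]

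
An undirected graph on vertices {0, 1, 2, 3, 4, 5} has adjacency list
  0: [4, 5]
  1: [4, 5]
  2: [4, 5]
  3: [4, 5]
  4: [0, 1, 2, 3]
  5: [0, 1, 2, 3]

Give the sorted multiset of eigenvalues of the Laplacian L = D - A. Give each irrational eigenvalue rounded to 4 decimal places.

With the vertex order [0, 1, 2, 3, 4, 5], the degrees are [2, 2, 2, 2, 4, 4], giving D = diag(2, 2, 2, 2, 4, 4) and L = D - A. Since every row of L sums to 0, the all-ones vector is in the kernel and 0 is an eigenvalue. The single zero eigenvalue shows the graph is connected.

[0, 2, 2, 2, 4, 6]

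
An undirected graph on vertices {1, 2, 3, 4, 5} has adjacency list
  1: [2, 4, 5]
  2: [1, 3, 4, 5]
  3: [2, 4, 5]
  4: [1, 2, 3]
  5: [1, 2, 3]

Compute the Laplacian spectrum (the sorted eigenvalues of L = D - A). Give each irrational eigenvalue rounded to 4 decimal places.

[0, 3, 3, 5, 5]

Reading degrees in the order [1, 2, 3, 4, 5] gives [3, 4, 3, 3, 3]; set D = diag(3, 4, 3, 3, 3) and form L = D - A. The multiplicity of 0 as a Laplacian eigenvalue equals the number of connected components. The largest eigenvalue, 5, is at most the vertex count 5. There is one zero in the spectrum, matching the 1 component.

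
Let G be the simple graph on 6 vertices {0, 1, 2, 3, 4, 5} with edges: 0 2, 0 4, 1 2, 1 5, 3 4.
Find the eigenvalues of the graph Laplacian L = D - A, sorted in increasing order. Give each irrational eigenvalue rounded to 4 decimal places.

Reading degrees in the order [0, 1, 2, 3, 4, 5] gives [2, 2, 2, 1, 2, 1]; set D = diag(2, 2, 2, 1, 2, 1) and form L = D - A. The multiplicity of 0 as a Laplacian eigenvalue equals the number of connected components. The largest eigenvalue, 3.7321, is at most the vertex count 6. By the matrix-tree theorem the graph has (1/6) * product of the nonzero eigenvalues = 1 spanning tree.

[0, 0.2679, 1, 2, 3, 3.7321]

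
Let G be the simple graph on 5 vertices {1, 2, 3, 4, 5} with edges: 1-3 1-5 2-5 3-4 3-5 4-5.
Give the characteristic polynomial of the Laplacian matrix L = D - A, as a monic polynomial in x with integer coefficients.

Reading degrees in the order [1, 2, 3, 4, 5] gives [2, 1, 3, 2, 4]; set D = diag(2, 1, 3, 2, 4) and form L = D - A. The eigenvalues of L are [0, 1, 2, 4, 5]; the characteristic polynomial is the product of (x - lambda_i), which multiplies out to x^5 - 12x^4 + 49x^3 - 78x^2 + 40x. The constant term is 0 because L is singular (the all-ones vector lies in its kernel). By the matrix-tree theorem the graph has (1/5) * product of the nonzero eigenvalues = 8 spanning trees.

x^5 - 12x^4 + 49x^3 - 78x^2 + 40x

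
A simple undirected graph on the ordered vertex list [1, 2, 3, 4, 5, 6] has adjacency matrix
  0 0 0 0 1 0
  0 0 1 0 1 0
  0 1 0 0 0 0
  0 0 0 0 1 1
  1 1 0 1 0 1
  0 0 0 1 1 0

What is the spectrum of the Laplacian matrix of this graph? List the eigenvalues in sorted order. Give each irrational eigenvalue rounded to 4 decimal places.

Each diagonal entry of L is the vertex degree and each off-diagonal entry is -1 where an edge is present, 0 otherwise; in the order [1, 2, 3, 4, 5, 6] the diagonal is [1, 2, 1, 2, 4, 2]. The multiplicity of 0 as a Laplacian eigenvalue equals the number of connected components. The single zero eigenvalue shows the graph is connected. The largest eigenvalue, 5.0861, is at most the vertex count 6.

[0, 0.4859, 1, 2.4280, 3, 5.0861]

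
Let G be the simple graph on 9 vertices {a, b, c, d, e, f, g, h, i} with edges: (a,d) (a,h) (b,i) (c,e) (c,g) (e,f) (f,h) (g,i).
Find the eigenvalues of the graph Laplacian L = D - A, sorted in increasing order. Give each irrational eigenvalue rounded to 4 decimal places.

[0, 0.1206, 0.4679, 1, 1.6527, 2.3473, 3, 3.5321, 3.8794]

Reading degrees in the order [a, b, c, d, e, f, g, h, i] gives [2, 1, 2, 1, 2, 2, 2, 2, 2]; set D = diag(2, 1, 2, 1, 2, 2, 2, 2, 2) and form L = D - A. L is symmetric positive semidefinite, so every eigenvalue is real and nonnegative.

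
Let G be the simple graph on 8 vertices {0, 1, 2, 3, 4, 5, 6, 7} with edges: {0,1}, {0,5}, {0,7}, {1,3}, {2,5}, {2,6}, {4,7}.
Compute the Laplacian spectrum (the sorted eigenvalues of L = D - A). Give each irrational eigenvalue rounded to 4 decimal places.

[0, 0.2434, 0.3820, 1.1798, 2, 2.6180, 3.1386, 4.4383]

With the vertex order [0, 1, 2, 3, 4, 5, 6, 7], the degrees are [3, 2, 2, 1, 1, 2, 1, 2], giving D = diag(3, 2, 2, 1, 1, 2, 1, 2) and L = D - A. L is symmetric positive semidefinite, so every eigenvalue is real and nonnegative. The single zero eigenvalue shows the graph is connected. The largest eigenvalue, 4.4383, is at most the vertex count 8.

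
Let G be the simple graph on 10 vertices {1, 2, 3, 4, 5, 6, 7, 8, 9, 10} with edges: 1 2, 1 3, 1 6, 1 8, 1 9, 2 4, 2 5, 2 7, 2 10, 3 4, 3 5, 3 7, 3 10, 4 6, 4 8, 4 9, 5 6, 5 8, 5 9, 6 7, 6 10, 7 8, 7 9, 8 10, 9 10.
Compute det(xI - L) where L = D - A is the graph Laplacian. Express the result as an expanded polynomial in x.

x^10 - 50x^9 + 1100x^8 - 14000x^7 + 113750x^6 - 612500x^5 + 2187500x^4 - 5000000x^3 + 6640625x^2 - 3906250x

With the vertex order [1, 2, 3, 4, 5, 6, 7, 8, 9, 10], the degrees are [5, 5, 5, 5, 5, 5, 5, 5, 5, 5], giving D = diag(5, 5, 5, 5, 5, 5, 5, 5, 5, 5) and L = D - A. The eigenvalues of L are [0, 5, 5, 5, 5, 5, 5, 5, 5, 10]; the characteristic polynomial is the product of (x - lambda_i), which multiplies out to x^10 - 50x^9 + 1100x^8 - 14000x^7 + 113750x^6 - 612500x^5 + 2187500x^4 - 5000000x^3 + 6640625x^2 - 3906250x. The constant term is 0 because L is singular (the all-ones vector lies in its kernel). The eigenvalues sum to 50, which equals trace(L) = 2|E|.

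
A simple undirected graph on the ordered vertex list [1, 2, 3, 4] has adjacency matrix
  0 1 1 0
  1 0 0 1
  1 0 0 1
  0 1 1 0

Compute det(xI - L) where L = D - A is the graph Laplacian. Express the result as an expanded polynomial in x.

x^4 - 8x^3 + 20x^2 - 16x

Reading degrees in the order [1, 2, 3, 4] gives [2, 2, 2, 2]; set D = diag(2, 2, 2, 2) and form L = D - A. The eigenvalues of L are [0, 2, 2, 4]; the characteristic polynomial is the product of (x - lambda_i), which multiplies out to x^4 - 8x^3 + 20x^2 - 16x. The constant term is 0 because L is singular (the all-ones vector lies in its kernel). By the matrix-tree theorem the graph has (1/4) * product of the nonzero eigenvalues = 4 spanning trees. The largest eigenvalue, 4, is at most the vertex count 4.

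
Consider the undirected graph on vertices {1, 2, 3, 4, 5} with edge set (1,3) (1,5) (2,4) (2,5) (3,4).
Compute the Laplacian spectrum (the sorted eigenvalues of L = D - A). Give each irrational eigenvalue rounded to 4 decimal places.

[0, 1.3820, 1.3820, 3.6180, 3.6180]

Each diagonal entry of L is the vertex degree and each off-diagonal entry is -1 where an edge is present, 0 otherwise; in the order [1, 2, 3, 4, 5] the diagonal is [2, 2, 2, 2, 2]. Since every row of L sums to 0, the all-ones vector is in the kernel and 0 is an eigenvalue. There is one zero in the spectrum, matching the 1 component. By the matrix-tree theorem the graph has (1/5) * product of the nonzero eigenvalues = 5 spanning trees.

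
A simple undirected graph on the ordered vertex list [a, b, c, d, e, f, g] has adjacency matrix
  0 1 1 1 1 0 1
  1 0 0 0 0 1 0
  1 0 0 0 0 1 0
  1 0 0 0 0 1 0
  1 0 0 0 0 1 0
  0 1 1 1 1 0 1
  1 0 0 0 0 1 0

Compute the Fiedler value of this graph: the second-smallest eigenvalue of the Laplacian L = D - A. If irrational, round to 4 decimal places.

2

Each diagonal entry of L is the vertex degree and each off-diagonal entry is -1 where an edge is present, 0 otherwise; in the order [a, b, c, d, e, f, g] the diagonal is [5, 2, 2, 2, 2, 5, 2]. The sorted Laplacian eigenvalues are [0, 2, 2, 2, 2, 5, 7]; the algebraic connectivity is the second entry, 2. The eigenvalues sum to 20, which equals trace(L) = 2|E|. There is one zero in the spectrum, matching the 1 component.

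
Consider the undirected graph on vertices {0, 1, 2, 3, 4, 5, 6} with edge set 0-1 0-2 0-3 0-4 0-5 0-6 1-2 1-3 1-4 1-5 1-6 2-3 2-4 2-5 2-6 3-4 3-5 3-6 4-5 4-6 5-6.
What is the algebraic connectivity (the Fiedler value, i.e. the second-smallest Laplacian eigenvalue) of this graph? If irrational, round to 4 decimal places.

7

Reading degrees in the order [0, 1, 2, 3, 4, 5, 6] gives [6, 6, 6, 6, 6, 6, 6]; set D = diag(6, 6, 6, 6, 6, 6, 6) and form L = D - A. The sorted Laplacian eigenvalues are [0, 7, 7, 7, 7, 7, 7]; the algebraic connectivity is the second entry, 7. The largest eigenvalue, 7, is at most the vertex count 7. There is one zero in the spectrum, matching the 1 component.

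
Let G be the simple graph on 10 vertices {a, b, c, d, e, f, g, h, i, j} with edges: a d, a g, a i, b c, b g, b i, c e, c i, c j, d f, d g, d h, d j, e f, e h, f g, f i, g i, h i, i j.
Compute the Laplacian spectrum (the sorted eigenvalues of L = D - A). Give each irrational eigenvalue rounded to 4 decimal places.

[0, 2, 2.2070, 2.6870, 3.3478, 3.7539, 5.3832, 5.9221, 6.2249, 8.4741]

Reading degrees in the order [a, b, c, d, e, f, g, h, i, j] gives [3, 3, 4, 5, 3, 4, 5, 3, 7, 3]; set D = diag(3, 3, 4, 5, 3, 4, 5, 3, 7, 3) and form L = D - A. Since every row of L sums to 0, the all-ones vector is in the kernel and 0 is an eigenvalue. The single zero eigenvalue shows the graph is connected. The largest eigenvalue, 8.4741, is at most the vertex count 10.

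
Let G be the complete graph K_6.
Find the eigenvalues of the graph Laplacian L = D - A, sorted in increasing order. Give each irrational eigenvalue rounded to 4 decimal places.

[0, 6, 6, 6, 6, 6]

The graph has 6 vertices and degree multiset [5, 5, 5, 5, 5, 5]; D is the diagonal matrix of degrees and L = D - A. L is symmetric positive semidefinite, so every eigenvalue is real and nonnegative. The eigenvalues sum to 30, which equals trace(L) = 2|E|.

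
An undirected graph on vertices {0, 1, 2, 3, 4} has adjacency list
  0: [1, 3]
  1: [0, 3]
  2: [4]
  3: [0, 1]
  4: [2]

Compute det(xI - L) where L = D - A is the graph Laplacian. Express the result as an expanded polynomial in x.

x^5 - 8x^4 + 21x^3 - 18x^2

With the vertex order [0, 1, 2, 3, 4], the degrees are [2, 2, 1, 2, 1], giving D = diag(2, 2, 1, 2, 1) and L = D - A. Computing det(xI - L) by cofactor expansion (or equivalently via sum-over-permutations) gives x^5 - 8x^4 + 21x^3 - 18x^2. Since p(0) = det(-L) = 0, x divides p(x). There are 2 zeros in the spectrum, matching the 2 components.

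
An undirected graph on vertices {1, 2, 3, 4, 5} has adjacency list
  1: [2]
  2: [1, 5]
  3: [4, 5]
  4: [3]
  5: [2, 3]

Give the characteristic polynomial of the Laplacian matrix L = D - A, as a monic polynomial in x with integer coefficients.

With the vertex order [1, 2, 3, 4, 5], the degrees are [1, 2, 2, 1, 2], giving D = diag(1, 2, 2, 1, 2) and L = D - A. Computing det(xI - L) by cofactor expansion (or equivalently via sum-over-permutations) gives x^5 - 8x^4 + 21x^3 - 20x^2 + 5x. The constant term is 0 because L is singular (the all-ones vector lies in its kernel). The largest eigenvalue, 3.6180, is at most the vertex count 5.

x^5 - 8x^4 + 21x^3 - 20x^2 + 5x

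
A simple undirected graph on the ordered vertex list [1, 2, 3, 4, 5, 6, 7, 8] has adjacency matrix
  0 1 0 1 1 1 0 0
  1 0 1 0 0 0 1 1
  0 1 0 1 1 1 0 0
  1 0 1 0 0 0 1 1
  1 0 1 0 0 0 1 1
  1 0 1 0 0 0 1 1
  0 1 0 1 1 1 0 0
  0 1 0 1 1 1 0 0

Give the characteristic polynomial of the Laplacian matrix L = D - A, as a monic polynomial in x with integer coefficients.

x^8 - 32x^7 + 432x^6 - 3200x^5 + 14080x^4 - 36864x^3 + 53248x^2 - 32768x

Reading degrees in the order [1, 2, 3, 4, 5, 6, 7, 8] gives [4, 4, 4, 4, 4, 4, 4, 4]; set D = diag(4, 4, 4, 4, 4, 4, 4, 4) and form L = D - A. Computing det(xI - L) by cofactor expansion (or equivalently via sum-over-permutations) gives x^8 - 32x^7 + 432x^6 - 3200x^5 + 14080x^4 - 36864x^3 + 53248x^2 - 32768x. The coefficient of x^7 equals -trace(L) = -32, matching the sum of degrees. There is one zero in the spectrum, matching the 1 component. By the matrix-tree theorem the graph has (1/8) * product of the nonzero eigenvalues = 4096 spanning trees.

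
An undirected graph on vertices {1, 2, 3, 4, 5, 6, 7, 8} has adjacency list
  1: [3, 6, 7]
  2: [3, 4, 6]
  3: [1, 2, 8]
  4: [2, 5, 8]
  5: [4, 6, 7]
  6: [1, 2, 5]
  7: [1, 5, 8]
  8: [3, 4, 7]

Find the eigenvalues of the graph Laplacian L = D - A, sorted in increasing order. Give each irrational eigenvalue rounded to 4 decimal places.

With the vertex order [1, 2, 3, 4, 5, 6, 7, 8], the degrees are [3, 3, 3, 3, 3, 3, 3, 3], giving D = diag(3, 3, 3, 3, 3, 3, 3, 3) and L = D - A. Since every row of L sums to 0, the all-ones vector is in the kernel and 0 is an eigenvalue. The eigenvalues sum to 24, which equals trace(L) = 2|E|.

[0, 2, 2, 2, 4, 4, 4, 6]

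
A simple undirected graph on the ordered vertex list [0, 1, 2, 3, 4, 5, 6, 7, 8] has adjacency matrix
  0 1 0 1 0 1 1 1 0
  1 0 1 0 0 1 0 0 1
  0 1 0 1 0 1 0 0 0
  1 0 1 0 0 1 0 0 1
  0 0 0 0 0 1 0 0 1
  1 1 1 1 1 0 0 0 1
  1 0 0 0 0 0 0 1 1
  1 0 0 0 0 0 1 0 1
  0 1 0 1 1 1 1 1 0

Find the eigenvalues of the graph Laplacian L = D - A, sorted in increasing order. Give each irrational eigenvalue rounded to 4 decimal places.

[0, 1.6164, 1.9049, 4, 4, 4.1366, 5.5693, 6.8803, 7.8924]

With the vertex order [0, 1, 2, 3, 4, 5, 6, 7, 8], the degrees are [5, 4, 3, 4, 2, 6, 3, 3, 6], giving D = diag(5, 4, 3, 4, 2, 6, 3, 3, 6) and L = D - A. L is symmetric positive semidefinite, so every eigenvalue is real and nonnegative. By the matrix-tree theorem the graph has (1/9) * product of the nonzero eigenvalues = 6848 spanning trees. The eigenvalues sum to 36, which equals trace(L) = 2|E|.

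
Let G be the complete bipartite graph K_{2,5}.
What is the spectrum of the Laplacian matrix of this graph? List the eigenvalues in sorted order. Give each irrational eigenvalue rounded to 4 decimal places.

The graph has 7 vertices and degree multiset [5, 5, 2, 2, 2, 2, 2]; D is the diagonal matrix of degrees and L = D - A. L is symmetric positive semidefinite, so every eigenvalue is real and nonnegative.

[0, 2, 2, 2, 2, 5, 7]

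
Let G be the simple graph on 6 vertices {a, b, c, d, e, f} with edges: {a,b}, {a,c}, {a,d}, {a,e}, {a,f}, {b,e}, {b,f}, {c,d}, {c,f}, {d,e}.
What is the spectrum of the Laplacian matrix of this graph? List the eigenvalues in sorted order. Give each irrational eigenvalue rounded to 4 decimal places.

Each diagonal entry of L is the vertex degree and each off-diagonal entry is -1 where an edge is present, 0 otherwise; in the order [a, b, c, d, e, f] the diagonal is [5, 3, 3, 3, 3, 3]. Since every row of L sums to 0, the all-ones vector is in the kernel and 0 is an eigenvalue. The single zero eigenvalue shows the graph is connected. The eigenvalues sum to 20, which equals trace(L) = 2|E|.

[0, 2.3820, 2.3820, 4.6180, 4.6180, 6]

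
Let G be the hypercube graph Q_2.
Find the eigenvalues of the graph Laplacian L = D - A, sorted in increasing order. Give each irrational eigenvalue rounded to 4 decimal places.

The graph has 4 vertices and degree multiset [2, 2, 2, 2]; D is the diagonal matrix of degrees and L = D - A. Since every row of L sums to 0, the all-ones vector is in the kernel and 0 is an eigenvalue. The largest eigenvalue, 4, is at most the vertex count 4. By the matrix-tree theorem the graph has (1/4) * product of the nonzero eigenvalues = 4 spanning trees.

[0, 2, 2, 4]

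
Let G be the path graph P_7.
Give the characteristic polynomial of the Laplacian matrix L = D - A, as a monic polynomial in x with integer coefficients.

x^7 - 12x^6 + 55x^5 - 120x^4 + 126x^3 - 56x^2 + 7x

The graph has 7 vertices and degree multiset [2, 2, 2, 2, 2, 1, 1]; D is the diagonal matrix of degrees and L = D - A. L has integer entries, so p(x) = det(xI - L) has integer coefficients. Expanding the determinant yields x^7 - 12x^6 + 55x^5 - 120x^4 + 126x^3 - 56x^2 + 7x. The constant term is 0 because L is singular (the all-ones vector lies in its kernel). The eigenvalues sum to 12, which equals trace(L) = 2|E|.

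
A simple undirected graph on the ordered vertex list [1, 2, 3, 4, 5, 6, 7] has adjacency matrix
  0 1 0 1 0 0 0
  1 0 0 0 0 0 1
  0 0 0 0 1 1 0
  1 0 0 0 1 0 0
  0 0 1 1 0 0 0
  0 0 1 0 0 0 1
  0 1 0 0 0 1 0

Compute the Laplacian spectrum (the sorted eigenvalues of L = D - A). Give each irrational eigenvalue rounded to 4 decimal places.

[0, 0.7530, 0.7530, 2.4450, 2.4450, 3.8019, 3.8019]

Reading degrees in the order [1, 2, 3, 4, 5, 6, 7] gives [2, 2, 2, 2, 2, 2, 2]; set D = diag(2, 2, 2, 2, 2, 2, 2) and form L = D - A. Diagonalising L (or applying a numerical eigensolver to the 7x7 matrix) gives the spectrum above. There is one zero in the spectrum, matching the 1 component.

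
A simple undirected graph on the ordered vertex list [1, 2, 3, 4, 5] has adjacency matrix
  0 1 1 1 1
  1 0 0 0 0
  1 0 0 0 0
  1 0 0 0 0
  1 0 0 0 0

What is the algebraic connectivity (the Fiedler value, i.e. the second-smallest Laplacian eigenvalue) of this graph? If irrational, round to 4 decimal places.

1

Each diagonal entry of L is the vertex degree and each off-diagonal entry is -1 where an edge is present, 0 otherwise; in the order [1, 2, 3, 4, 5] the diagonal is [4, 1, 1, 1, 1]. The sorted Laplacian eigenvalues are [0, 1, 1, 1, 5]; the algebraic connectivity is the second entry, 1.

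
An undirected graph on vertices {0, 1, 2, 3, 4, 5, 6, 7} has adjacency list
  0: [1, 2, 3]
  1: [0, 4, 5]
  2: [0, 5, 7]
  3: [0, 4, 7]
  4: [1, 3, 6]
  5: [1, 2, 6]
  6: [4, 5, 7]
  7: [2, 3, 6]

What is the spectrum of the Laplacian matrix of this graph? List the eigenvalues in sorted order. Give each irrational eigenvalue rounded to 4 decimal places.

[0, 2, 2, 2, 4, 4, 4, 6]

With the vertex order [0, 1, 2, 3, 4, 5, 6, 7], the degrees are [3, 3, 3, 3, 3, 3, 3, 3], giving D = diag(3, 3, 3, 3, 3, 3, 3, 3) and L = D - A. The multiplicity of 0 as a Laplacian eigenvalue equals the number of connected components. The single zero eigenvalue shows the graph is connected. The eigenvalues sum to 24, which equals trace(L) = 2|E|.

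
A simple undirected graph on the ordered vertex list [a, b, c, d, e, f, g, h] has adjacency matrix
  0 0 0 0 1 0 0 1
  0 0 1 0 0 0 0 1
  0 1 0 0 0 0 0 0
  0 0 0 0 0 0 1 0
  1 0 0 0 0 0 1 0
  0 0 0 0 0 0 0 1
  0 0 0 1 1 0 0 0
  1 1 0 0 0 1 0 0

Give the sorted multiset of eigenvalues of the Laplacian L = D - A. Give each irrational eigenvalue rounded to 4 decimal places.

[0, 0.1864, 0.5858, 1, 2, 2.4707, 3.4142, 4.3429]

Reading degrees in the order [a, b, c, d, e, f, g, h] gives [2, 2, 1, 1, 2, 1, 2, 3]; set D = diag(2, 2, 1, 1, 2, 1, 2, 3) and form L = D - A. L is symmetric positive semidefinite, so every eigenvalue is real and nonnegative. The eigenvalues sum to 14, which equals trace(L) = 2|E|.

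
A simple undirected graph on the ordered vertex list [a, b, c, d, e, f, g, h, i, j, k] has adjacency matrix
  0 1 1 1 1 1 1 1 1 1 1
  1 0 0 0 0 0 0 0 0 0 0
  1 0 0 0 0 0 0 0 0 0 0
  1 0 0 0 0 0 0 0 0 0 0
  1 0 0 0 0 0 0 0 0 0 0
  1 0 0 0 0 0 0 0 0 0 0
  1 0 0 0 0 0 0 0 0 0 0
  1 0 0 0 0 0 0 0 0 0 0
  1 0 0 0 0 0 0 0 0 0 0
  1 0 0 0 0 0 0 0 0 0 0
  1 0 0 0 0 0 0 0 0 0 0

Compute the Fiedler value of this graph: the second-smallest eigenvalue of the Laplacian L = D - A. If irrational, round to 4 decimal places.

1

Reading degrees in the order [a, b, c, d, e, f, g, h, i, j, k] gives [10, 1, 1, 1, 1, 1, 1, 1, 1, 1, 1]; set D = diag(10, 1, 1, 1, 1, 1, 1, 1, 1, 1, 1) and form L = D - A. The sorted Laplacian eigenvalues are [0, 1, 1, 1, 1, 1, 1, 1, 1, 1, 11]; the algebraic connectivity is the second entry, 1. The largest eigenvalue, 11, is at most the vertex count 11.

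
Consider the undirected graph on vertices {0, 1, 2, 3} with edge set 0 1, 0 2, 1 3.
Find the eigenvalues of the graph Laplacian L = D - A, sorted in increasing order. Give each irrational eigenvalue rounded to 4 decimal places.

[0, 0.5858, 2, 3.4142]

Reading degrees in the order [0, 1, 2, 3] gives [2, 2, 1, 1]; set D = diag(2, 2, 1, 1) and form L = D - A. Since every row of L sums to 0, the all-ones vector is in the kernel and 0 is an eigenvalue. The eigenvalues sum to 6, which equals trace(L) = 2|E|.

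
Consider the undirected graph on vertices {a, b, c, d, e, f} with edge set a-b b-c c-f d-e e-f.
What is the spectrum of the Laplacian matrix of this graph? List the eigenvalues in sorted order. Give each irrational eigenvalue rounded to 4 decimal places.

Each diagonal entry of L is the vertex degree and each off-diagonal entry is -1 where an edge is present, 0 otherwise; in the order [a, b, c, d, e, f] the diagonal is [1, 2, 2, 1, 2, 2]. The multiplicity of 0 as a Laplacian eigenvalue equals the number of connected components. The largest eigenvalue, 3.7321, is at most the vertex count 6. The eigenvalues sum to 10, which equals trace(L) = 2|E|.

[0, 0.2679, 1, 2, 3, 3.7321]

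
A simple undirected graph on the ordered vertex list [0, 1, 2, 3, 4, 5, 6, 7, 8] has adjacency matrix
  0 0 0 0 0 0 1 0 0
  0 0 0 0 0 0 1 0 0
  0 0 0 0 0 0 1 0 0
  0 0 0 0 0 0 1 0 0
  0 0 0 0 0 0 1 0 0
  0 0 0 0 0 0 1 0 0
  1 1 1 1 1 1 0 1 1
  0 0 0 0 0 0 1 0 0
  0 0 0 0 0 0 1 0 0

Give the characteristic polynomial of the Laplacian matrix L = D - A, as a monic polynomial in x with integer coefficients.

x^9 - 16x^8 + 84x^7 - 224x^6 + 350x^5 - 336x^4 + 196x^3 - 64x^2 + 9x

Each diagonal entry of L is the vertex degree and each off-diagonal entry is -1 where an edge is present, 0 otherwise; in the order [0, 1, 2, 3, 4, 5, 6, 7, 8] the diagonal is [1, 1, 1, 1, 1, 1, 8, 1, 1]. The eigenvalues of L are [0, 1, 1, 1, 1, 1, 1, 1, 9]; the characteristic polynomial is the product of (x - lambda_i), which multiplies out to x^9 - 16x^8 + 84x^7 - 224x^6 + 350x^5 - 336x^4 + 196x^3 - 64x^2 + 9x. The constant term is 0 because L is singular (the all-ones vector lies in its kernel).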